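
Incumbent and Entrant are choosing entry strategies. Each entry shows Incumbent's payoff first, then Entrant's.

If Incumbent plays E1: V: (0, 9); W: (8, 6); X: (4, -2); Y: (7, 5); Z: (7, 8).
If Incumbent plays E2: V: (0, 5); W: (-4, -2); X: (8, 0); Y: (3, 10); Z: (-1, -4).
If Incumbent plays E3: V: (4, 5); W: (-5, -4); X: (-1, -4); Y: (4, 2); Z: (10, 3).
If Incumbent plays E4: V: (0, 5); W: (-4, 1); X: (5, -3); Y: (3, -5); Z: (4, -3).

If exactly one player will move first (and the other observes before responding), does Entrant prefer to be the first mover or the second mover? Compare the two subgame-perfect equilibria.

If Incumbent leads: Entrant's best replies are E1→V, E2→Y, E3→V, E4→V; Incumbent's induced payoffs 0, 3, 4, 0; outcome (E3, V), payoffs (4, 5).
If Entrant leads: Incumbent's best replies are V→E3, W→E1, X→E2, Y→E1, Z→E3; Entrant's induced payoffs 5, 6, 0, 5, 3; outcome (E1, W), payoffs (8, 6).
Entrant gets 6 moving first and 5 moving second, so Entrant prefers to move first.

first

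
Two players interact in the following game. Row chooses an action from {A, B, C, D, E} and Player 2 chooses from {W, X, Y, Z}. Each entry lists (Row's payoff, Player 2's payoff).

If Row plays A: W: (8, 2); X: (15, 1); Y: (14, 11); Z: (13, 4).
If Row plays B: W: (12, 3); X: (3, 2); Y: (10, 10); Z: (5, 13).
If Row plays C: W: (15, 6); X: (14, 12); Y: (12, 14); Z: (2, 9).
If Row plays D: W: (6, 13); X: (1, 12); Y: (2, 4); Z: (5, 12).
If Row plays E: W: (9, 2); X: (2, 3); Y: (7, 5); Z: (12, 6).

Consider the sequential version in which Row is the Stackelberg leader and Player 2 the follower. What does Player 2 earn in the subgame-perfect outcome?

11

Work backward from Player 2's decision.
- A → Player 2 plays Y (best of 2, 1, 11, 4); Row gets 14.
- B → Player 2 plays Z (best of 3, 2, 10, 13); Row gets 5.
- C → Player 2 plays Y (best of 6, 12, 14, 9); Row gets 12.
- D → Player 2 plays W (best of 13, 12, 4, 12); Row gets 6.
- E → Player 2 plays Z (best of 2, 3, 5, 6); Row gets 12.
Maximizing over 14, 5, 12, 6, 12, Row chooses A. Subgame-perfect outcome: (A, Y) with payoffs (14, 11).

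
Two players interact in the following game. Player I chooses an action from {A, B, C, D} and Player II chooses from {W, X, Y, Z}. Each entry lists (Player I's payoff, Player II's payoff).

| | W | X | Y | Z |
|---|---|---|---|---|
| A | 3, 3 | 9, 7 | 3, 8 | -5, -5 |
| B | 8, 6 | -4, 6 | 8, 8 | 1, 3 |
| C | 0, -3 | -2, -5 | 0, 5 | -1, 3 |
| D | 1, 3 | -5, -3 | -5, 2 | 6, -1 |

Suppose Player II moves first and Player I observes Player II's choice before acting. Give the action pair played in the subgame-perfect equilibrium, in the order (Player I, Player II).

Work backward from Player I's decision.
- W → Player I plays B (best of 3, 8, 0, 1); Player II gets 6.
- X → Player I plays A (best of 9, -4, -2, -5); Player II gets 7.
- Y → Player I plays B (best of 3, 8, 0, -5); Player II gets 8.
- Z → Player I plays D (best of -5, 1, -1, 6); Player II gets -1.
Maximizing over 6, 7, 8, -1, Player II chooses Y. Subgame-perfect outcome: (B, Y) with payoffs (8, 8).

(B, Y)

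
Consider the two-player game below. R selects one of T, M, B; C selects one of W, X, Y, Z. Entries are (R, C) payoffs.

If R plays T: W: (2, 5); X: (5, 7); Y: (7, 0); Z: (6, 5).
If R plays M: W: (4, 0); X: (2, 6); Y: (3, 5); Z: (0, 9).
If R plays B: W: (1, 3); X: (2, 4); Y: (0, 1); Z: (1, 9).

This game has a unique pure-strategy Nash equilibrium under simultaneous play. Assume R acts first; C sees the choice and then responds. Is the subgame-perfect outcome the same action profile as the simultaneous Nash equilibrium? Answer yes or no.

Backward induction with R moving first.
- T: C compares 5, 7, 0, 5 and picks X; R would get 5.
- M: C compares 0, 6, 5, 9 and picks Z; R would get 0.
- B: C compares 3, 4, 1, 9 and picks Z; R would get 1.
Maximizing over 5, 0, 1, R chooses T. Subgame-perfect outcome: (T, X) with payoffs (5, 7).
For the simultaneous game, intersect best replies.
R's best replies: W→M; X→T; Y→T; Z→T.
C's best replies: T→X; M→Z; B→Z.
Only (T, X) has each player best-responding; Nash payoffs (5, 7).
Sequential outcome (T, X) coincides with the Nash profile (T, X).

yes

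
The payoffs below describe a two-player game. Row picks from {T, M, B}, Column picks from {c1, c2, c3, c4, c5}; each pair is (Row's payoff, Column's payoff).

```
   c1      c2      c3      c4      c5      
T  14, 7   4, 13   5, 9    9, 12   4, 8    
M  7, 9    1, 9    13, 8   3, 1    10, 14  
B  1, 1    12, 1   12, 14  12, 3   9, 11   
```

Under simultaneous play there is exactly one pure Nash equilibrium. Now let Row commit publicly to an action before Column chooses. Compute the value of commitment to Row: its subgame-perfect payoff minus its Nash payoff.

Backward induction with Row moving first.
- T: Column compares 7, 13, 9, 12, 8 and picks c2; Row would get 4.
- M: Column compares 9, 9, 8, 1, 14 and picks c5; Row would get 10.
- B: Column compares 1, 1, 14, 3, 11 and picks c3; Row would get 12.
Among 4, 10, 12, the best is 12 at B. Subgame-perfect outcome: (B, c3) with payoffs (12, 14).
Under simultaneous play:
Row's best replies: c1→T; c2→B; c3→M; c4→B; c5→M.
Column's best replies: T→c2; M→c5; B→c3.
Only (M, c5) has each player best-responding; Nash payoffs (10, 14).
Row's commitment gain: 12 − 10 = 2.

2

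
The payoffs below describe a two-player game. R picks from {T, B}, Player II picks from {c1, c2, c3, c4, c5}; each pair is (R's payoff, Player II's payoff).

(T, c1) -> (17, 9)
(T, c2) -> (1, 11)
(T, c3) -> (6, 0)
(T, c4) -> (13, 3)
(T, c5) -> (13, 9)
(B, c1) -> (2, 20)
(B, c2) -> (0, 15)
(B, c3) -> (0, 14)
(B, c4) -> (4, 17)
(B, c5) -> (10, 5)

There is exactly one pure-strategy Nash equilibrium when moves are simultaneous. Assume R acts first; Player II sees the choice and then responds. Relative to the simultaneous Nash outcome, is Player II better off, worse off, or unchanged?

better off

Backward induction with R moving first.
- T → Player II plays c2 (best of 9, 11, 0, 3, 9); R gets 1.
- B → Player II plays c1 (best of 20, 15, 14, 17, 5); R gets 2.
R's induced payoffs are 1, 2, so R commits to B. Subgame-perfect outcome: (B, c1) with payoffs (2, 20).
Now find the simultaneous Nash equilibrium.
R's best replies: c1→T; c2→T; c3→T; c4→T; c5→T.
Player II's best replies: T→c2; B→c1.
The unique mutual best reply is (T, c2), giving (1, 11).
Player II earns 20 sequentially versus 11 at the Nash outcome: better off.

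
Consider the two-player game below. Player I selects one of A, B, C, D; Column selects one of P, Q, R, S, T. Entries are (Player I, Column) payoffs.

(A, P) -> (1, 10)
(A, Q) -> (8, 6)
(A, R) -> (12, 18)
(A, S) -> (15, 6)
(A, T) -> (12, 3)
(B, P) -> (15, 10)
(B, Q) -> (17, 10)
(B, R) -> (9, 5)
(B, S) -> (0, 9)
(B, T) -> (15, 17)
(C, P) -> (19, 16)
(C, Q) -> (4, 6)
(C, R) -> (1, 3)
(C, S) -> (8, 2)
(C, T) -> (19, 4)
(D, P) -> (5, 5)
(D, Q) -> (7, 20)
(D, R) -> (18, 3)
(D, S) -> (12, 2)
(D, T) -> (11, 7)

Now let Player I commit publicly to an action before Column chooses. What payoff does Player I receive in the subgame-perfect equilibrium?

Column best-responds to each possible Player I move:
- A → Column plays R (best of 10, 6, 18, 6, 3); Player I gets 12.
- B → Column plays T (best of 10, 10, 5, 9, 17); Player I gets 15.
- C → Column plays P (best of 16, 6, 3, 2, 4); Player I gets 19.
- D → Column plays Q (best of 5, 20, 3, 2, 7); Player I gets 7.
Among 12, 15, 19, 7, the best is 19 at C. Subgame-perfect outcome: (C, P) with payoffs (19, 16).

19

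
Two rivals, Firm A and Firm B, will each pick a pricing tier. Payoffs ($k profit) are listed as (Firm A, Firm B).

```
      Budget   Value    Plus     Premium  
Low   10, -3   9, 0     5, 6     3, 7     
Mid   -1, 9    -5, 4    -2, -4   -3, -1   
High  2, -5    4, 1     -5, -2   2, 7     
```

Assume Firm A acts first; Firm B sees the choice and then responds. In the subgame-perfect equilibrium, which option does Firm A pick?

Low

Work backward from Firm B's decision.
- Low: Firm B compares -3, 0, 6, 7 and picks Premium; Firm A would get 3.
- Mid: Firm B compares 9, 4, -4, -1 and picks Budget; Firm A would get -1.
- High: Firm B compares -5, 1, -2, 7 and picks Premium; Firm A would get 2.
Among 3, -1, 2, the best is 3 at Low. Subgame-perfect outcome: (Low, Premium) with payoffs (3, 7).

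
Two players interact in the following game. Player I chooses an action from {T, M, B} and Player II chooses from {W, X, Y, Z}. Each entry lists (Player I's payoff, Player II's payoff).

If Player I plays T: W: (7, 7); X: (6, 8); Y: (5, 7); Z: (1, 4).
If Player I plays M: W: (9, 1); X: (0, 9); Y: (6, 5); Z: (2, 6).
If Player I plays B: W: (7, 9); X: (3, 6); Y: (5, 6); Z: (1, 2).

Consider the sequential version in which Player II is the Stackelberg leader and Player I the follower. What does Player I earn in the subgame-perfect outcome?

6

Work backward from Player I's decision.
- W: Player I compares 7, 9, 7 and picks M; Player II would get 1.
- X: Player I compares 6, 0, 3 and picks T; Player II would get 8.
- Y: Player I compares 5, 6, 5 and picks M; Player II would get 5.
- Z: Player I compares 1, 2, 1 and picks M; Player II would get 6.
Player II's induced payoffs are 1, 8, 5, 6, so Player II commits to X. Subgame-perfect outcome: (T, X) with payoffs (6, 8).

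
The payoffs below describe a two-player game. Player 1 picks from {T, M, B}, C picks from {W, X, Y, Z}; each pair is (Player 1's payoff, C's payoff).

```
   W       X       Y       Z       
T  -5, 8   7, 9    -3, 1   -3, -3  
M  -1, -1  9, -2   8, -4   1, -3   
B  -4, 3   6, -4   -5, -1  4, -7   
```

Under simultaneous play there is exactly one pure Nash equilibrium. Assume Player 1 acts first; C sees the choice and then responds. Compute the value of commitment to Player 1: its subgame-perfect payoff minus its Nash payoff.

Solve by backward induction (Player 1 leads).
- T: BR = X, leader payoff 7.
- M: BR = W, leader payoff -1.
- B: BR = W, leader payoff -4.
Among 7, -1, -4, the best is 7 at T. Subgame-perfect outcome: (T, X) with payoffs (7, 9).
Now find the simultaneous Nash equilibrium.
Player 1's best replies: W→M; X→M; Y→M; Z→B.
C's best replies: T→X; M→W; B→W.
Only (M, W) has each player best-responding; Nash payoffs (-1, -1).
Player 1's commitment gain: 7 − -1 = 8.

8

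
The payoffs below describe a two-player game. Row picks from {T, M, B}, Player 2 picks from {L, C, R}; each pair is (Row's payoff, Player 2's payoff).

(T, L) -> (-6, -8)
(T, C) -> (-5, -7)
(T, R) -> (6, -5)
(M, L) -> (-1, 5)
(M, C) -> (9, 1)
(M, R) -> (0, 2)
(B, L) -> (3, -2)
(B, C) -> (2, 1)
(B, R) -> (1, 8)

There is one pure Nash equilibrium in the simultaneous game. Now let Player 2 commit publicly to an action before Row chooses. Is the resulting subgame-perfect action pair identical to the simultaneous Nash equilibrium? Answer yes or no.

no

Row best-responds to each possible Player 2 move:
- L: BR = B, leader payoff -2.
- C: BR = M, leader payoff 1.
- R: BR = T, leader payoff -5.
Among -2, 1, -5, the best is 1 at C. Subgame-perfect outcome: (M, C) with payoffs (9, 1).
For the simultaneous game, intersect best replies.
Row's best replies: L→B; C→M; R→T.
Player 2's best replies: T→R; M→L; B→R.
The unique mutual best reply is (T, R), giving (6, -5).
Sequential outcome (M, C) differs from the Nash profile (T, R).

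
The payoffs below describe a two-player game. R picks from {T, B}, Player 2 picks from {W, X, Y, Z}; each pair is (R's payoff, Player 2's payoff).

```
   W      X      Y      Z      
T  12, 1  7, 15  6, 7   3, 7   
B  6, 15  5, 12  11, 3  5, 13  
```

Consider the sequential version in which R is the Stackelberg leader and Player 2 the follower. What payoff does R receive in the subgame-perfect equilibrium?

Backward induction with R moving first.
- T: BR = X, leader payoff 7.
- B: BR = W, leader payoff 6.
R's induced payoffs are 7, 6, so R commits to T. Subgame-perfect outcome: (T, X) with payoffs (7, 15).

7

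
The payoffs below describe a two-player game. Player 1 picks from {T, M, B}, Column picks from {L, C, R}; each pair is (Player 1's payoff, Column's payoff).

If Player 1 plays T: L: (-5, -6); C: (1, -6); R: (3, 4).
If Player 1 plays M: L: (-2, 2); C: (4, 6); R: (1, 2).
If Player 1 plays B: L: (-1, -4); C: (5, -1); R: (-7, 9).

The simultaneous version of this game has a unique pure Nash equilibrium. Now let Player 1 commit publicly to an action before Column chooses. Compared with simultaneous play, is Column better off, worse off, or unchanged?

Solve by backward induction (Player 1 leads).
- T: Column compares -6, -6, 4 and picks R; Player 1 would get 3.
- M: Column compares 2, 6, 2 and picks C; Player 1 would get 4.
- B: Column compares -4, -1, 9 and picks R; Player 1 would get -7.
Player 1's induced payoffs are 3, 4, -7, so Player 1 commits to M. Subgame-perfect outcome: (M, C) with payoffs (4, 6).
For the simultaneous game, intersect best replies.
Player 1's best replies: L→B; C→B; R→T.
Column's best replies: T→R; M→C; B→R.
The unique mutual best reply is (T, R), giving (3, 4).
Column earns 6 sequentially versus 4 at the Nash outcome: better off.

better off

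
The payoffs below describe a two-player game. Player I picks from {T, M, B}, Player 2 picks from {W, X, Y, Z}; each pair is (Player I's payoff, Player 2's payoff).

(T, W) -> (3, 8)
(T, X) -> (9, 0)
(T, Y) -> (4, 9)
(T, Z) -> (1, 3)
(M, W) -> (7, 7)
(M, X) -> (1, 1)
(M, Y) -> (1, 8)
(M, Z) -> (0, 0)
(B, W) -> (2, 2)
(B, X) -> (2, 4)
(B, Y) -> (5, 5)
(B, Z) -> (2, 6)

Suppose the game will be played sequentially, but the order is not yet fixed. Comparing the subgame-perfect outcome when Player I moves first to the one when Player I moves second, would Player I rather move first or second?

second

If Player I leads: Player 2's best replies are T→Y, M→Y, B→Z; Player I's induced payoffs 4, 1, 2; outcome (T, Y), payoffs (4, 9).
If Player 2 leads: Player I's best replies are W→M, X→T, Y→B, Z→B; Player 2's induced payoffs 7, 0, 5, 6; outcome (M, W), payoffs (7, 7).
Player I gets 4 moving first and 7 moving second, so Player I prefers to move second.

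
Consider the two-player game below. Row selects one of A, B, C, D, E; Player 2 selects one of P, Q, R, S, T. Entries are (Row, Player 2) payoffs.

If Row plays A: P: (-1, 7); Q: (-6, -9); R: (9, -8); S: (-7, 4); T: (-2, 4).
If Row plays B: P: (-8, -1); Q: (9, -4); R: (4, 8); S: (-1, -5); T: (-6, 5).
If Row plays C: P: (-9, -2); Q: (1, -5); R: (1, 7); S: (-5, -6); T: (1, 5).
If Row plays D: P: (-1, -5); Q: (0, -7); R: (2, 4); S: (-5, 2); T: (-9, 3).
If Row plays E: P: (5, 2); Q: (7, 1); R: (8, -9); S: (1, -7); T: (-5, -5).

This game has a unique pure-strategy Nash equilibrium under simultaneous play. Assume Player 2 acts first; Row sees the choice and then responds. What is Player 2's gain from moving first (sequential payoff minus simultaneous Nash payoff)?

Row best-responds to each possible Player 2 move:
- P → Row plays E (best of -1, -8, -9, -1, 5); Player 2 gets 2.
- Q → Row plays B (best of -6, 9, 1, 0, 7); Player 2 gets -4.
- R → Row plays A (best of 9, 4, 1, 2, 8); Player 2 gets -8.
- S → Row plays E (best of -7, -1, -5, -5, 1); Player 2 gets -7.
- T → Row plays C (best of -2, -6, 1, -9, -5); Player 2 gets 5.
Player 2's induced payoffs are 2, -4, -8, -7, 5, so Player 2 commits to T. Subgame-perfect outcome: (C, T) with payoffs (1, 5).
Under simultaneous play:
Row's best replies: P→E; Q→B; R→A; S→E; T→C.
Player 2's best replies: A→P; B→R; C→R; D→R; E→P.
The unique mutual best reply is (E, P), giving (5, 2).
Player 2's commitment gain: 5 − 2 = 3.

3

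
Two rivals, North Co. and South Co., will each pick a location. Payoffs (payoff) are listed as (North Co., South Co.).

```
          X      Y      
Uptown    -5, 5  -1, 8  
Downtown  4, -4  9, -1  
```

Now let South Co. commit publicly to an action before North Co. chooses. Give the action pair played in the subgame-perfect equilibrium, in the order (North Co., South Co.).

(Downtown, Y)

Solve by backward induction (South Co. leads).
- X: North Co. compares -5, 4 and picks Downtown; South Co. would get -4.
- Y: North Co. compares -1, 9 and picks Downtown; South Co. would get -1.
Maximizing over -4, -1, South Co. chooses Y. Subgame-perfect outcome: (Downtown, Y) with payoffs (9, -1).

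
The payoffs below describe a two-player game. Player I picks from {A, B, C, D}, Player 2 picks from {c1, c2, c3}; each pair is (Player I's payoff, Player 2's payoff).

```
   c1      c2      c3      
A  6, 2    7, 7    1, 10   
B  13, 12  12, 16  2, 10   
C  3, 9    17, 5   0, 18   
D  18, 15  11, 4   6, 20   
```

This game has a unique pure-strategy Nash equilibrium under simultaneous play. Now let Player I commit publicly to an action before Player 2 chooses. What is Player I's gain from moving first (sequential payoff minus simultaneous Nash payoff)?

6

Player 2 best-responds to each possible Player I move:
- A: Player 2 compares 2, 7, 10 and picks c3; Player I would get 1.
- B: Player 2 compares 12, 16, 10 and picks c2; Player I would get 12.
- C: Player 2 compares 9, 5, 18 and picks c3; Player I would get 0.
- D: Player 2 compares 15, 4, 20 and picks c3; Player I would get 6.
Player I's induced payoffs are 1, 12, 0, 6, so Player I commits to B. Subgame-perfect outcome: (B, c2) with payoffs (12, 16).
Now find the simultaneous Nash equilibrium.
Player I's best replies: c1→D; c2→C; c3→D.
Player 2's best replies: A→c3; B→c2; C→c3; D→c3.
The unique mutual best reply is (D, c3), giving (6, 20).
Player I's commitment gain: 12 − 6 = 6.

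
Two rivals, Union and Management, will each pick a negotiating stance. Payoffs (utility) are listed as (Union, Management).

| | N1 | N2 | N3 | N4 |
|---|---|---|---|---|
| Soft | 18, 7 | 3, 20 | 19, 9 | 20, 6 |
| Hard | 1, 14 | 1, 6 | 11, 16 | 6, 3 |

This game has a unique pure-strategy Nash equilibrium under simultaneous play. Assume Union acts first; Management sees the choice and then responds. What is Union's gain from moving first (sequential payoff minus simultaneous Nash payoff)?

Backward induction with Union moving first.
- Soft: Management compares 7, 20, 9, 6 and picks N2; Union would get 3.
- Hard: Management compares 14, 6, 16, 3 and picks N3; Union would get 11.
Union's induced payoffs are 3, 11, so Union commits to Hard. Subgame-perfect outcome: (Hard, N3) with payoffs (11, 16).
Now find the simultaneous Nash equilibrium.
Union's best replies: N1→Soft; N2→Soft; N3→Soft; N4→Soft.
Management's best replies: Soft→N2; Hard→N3.
The unique mutual best reply is (Soft, N2), giving (3, 20).
Union's commitment gain: 11 − 3 = 8.

8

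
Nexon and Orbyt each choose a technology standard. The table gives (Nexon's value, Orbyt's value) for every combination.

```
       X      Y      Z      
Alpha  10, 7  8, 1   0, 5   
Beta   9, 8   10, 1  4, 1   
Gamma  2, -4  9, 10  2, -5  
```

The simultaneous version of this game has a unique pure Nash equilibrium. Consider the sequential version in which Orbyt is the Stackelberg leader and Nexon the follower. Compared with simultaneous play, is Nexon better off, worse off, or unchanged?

Work backward from Nexon's decision.
- X: BR = Alpha, leader payoff 7.
- Y: BR = Beta, leader payoff 1.
- Z: BR = Beta, leader payoff 1.
Maximizing over 7, 1, 1, Orbyt chooses X. Subgame-perfect outcome: (Alpha, X) with payoffs (10, 7).
For the simultaneous game, intersect best replies.
Nexon's best replies: X→Alpha; Y→Beta; Z→Beta.
Orbyt's best replies: Alpha→X; Beta→X; Gamma→Y.
The unique mutual best reply is (Alpha, X), giving (10, 7).
Nexon earns 10 sequentially versus 10 at the Nash outcome: unchanged.

unchanged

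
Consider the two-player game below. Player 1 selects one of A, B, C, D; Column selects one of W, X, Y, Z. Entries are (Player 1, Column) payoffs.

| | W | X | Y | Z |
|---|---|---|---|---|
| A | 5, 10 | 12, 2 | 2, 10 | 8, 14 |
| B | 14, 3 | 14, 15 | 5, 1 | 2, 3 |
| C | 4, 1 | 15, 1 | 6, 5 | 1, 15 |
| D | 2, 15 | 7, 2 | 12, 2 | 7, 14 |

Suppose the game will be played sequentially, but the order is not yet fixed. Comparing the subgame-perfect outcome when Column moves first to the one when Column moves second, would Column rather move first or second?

second

If Player 1 leads: Column's best replies are A→Z, B→X, C→Z, D→W; Player 1's induced payoffs 8, 14, 1, 2; outcome (B, X), payoffs (14, 15).
If Column leads: Player 1's best replies are W→B, X→C, Y→D, Z→A; Column's induced payoffs 3, 1, 2, 14; outcome (A, Z), payoffs (8, 14).
Column gets 14 moving first and 15 moving second, so Column prefers to move second.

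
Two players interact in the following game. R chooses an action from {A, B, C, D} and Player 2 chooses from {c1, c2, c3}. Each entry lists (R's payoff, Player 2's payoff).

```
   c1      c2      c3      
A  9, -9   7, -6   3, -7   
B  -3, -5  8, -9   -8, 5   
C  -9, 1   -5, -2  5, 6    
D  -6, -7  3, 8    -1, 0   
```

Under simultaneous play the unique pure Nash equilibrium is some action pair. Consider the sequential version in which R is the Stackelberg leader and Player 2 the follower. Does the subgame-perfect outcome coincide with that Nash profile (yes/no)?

Work backward from Player 2's decision.
- A: BR = c2, leader payoff 7.
- B: BR = c3, leader payoff -8.
- C: BR = c3, leader payoff 5.
- D: BR = c2, leader payoff 3.
R's induced payoffs are 7, -8, 5, 3, so R commits to A. Subgame-perfect outcome: (A, c2) with payoffs (7, -6).
For the simultaneous game, intersect best replies.
R's best replies: c1→A; c2→B; c3→C.
Player 2's best replies: A→c2; B→c3; C→c3; D→c2.
Only (C, c3) has each player best-responding; Nash payoffs (5, 6).
Sequential outcome (A, c2) differs from the Nash profile (C, c3).

no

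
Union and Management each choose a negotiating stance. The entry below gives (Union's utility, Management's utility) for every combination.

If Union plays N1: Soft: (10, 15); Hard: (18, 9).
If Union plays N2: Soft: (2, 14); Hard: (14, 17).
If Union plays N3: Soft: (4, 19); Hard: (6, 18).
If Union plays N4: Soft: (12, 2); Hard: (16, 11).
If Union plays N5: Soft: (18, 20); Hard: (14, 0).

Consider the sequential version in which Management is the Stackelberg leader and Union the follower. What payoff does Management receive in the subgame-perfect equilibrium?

20

Union best-responds to each possible Management move:
- Soft: Union compares 10, 2, 4, 12, 18 and picks N5; Management would get 20.
- Hard: Union compares 18, 14, 6, 16, 14 and picks N1; Management would get 9.
Among 20, 9, the best is 20 at Soft. Subgame-perfect outcome: (N5, Soft) with payoffs (18, 20).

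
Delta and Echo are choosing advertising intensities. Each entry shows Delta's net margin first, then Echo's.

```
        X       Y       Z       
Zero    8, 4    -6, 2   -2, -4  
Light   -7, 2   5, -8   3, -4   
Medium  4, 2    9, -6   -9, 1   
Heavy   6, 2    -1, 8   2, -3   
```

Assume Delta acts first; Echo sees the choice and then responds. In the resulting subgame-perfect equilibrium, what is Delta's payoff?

Backward induction with Delta moving first.
- Zero: Echo compares 4, 2, -4 and picks X; Delta would get 8.
- Light: Echo compares 2, -8, -4 and picks X; Delta would get -7.
- Medium: Echo compares 2, -6, 1 and picks X; Delta would get 4.
- Heavy: Echo compares 2, 8, -3 and picks Y; Delta would get -1.
Delta's induced payoffs are 8, -7, 4, -1, so Delta commits to Zero. Subgame-perfect outcome: (Zero, X) with payoffs (8, 4).

8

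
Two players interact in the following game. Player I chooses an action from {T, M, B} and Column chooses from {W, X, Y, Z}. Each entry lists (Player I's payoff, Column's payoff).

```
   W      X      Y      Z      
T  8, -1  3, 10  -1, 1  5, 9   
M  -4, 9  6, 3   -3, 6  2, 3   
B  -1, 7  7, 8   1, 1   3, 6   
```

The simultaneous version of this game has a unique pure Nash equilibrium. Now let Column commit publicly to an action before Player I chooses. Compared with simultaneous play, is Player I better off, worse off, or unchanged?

worse off

Backward induction with Column moving first.
- W: Player I compares 8, -4, -1 and picks T; Column would get -1.
- X: Player I compares 3, 6, 7 and picks B; Column would get 8.
- Y: Player I compares -1, -3, 1 and picks B; Column would get 1.
- Z: Player I compares 5, 2, 3 and picks T; Column would get 9.
Among -1, 8, 1, 9, the best is 9 at Z. Subgame-perfect outcome: (T, Z) with payoffs (5, 9).
Under simultaneous play:
Player I's best replies: W→T; X→B; Y→B; Z→T.
Column's best replies: T→X; M→W; B→X.
The unique mutual best reply is (B, X), giving (7, 8).
Player I earns 5 sequentially versus 7 at the Nash outcome: worse off.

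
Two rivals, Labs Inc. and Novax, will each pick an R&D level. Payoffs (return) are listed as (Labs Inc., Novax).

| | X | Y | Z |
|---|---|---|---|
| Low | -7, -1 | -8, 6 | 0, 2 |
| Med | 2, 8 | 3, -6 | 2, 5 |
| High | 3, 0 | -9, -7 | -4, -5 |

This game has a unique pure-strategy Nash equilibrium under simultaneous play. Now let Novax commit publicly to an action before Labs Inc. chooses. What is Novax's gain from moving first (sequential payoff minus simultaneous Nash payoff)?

Labs Inc. best-responds to each possible Novax move:
- X → Labs Inc. plays High (best of -7, 2, 3); Novax gets 0.
- Y → Labs Inc. plays Med (best of -8, 3, -9); Novax gets -6.
- Z → Labs Inc. plays Med (best of 0, 2, -4); Novax gets 5.
Novax's induced payoffs are 0, -6, 5, so Novax commits to Z. Subgame-perfect outcome: (Med, Z) with payoffs (2, 5).
For the simultaneous game, intersect best replies.
Labs Inc.'s best replies: X→High; Y→Med; Z→Med.
Novax's best replies: Low→Y; Med→X; High→X.
Only (High, X) has each player best-responding; Nash payoffs (3, 0).
Novax's commitment gain: 5 − 0 = 5.

5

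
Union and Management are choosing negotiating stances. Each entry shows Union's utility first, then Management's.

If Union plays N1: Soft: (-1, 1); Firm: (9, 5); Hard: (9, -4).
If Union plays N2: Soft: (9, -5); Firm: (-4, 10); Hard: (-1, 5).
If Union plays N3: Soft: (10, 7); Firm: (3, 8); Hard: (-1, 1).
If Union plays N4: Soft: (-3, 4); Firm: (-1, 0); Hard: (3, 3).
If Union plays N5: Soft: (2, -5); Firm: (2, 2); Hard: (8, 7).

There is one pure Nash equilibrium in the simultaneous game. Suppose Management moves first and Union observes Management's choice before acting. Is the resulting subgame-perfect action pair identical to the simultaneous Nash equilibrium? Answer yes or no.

Backward induction with Management moving first.
- Soft: Union compares -1, 9, 10, -3, 2 and picks N3; Management would get 7.
- Firm: Union compares 9, -4, 3, -1, 2 and picks N1; Management would get 5.
- Hard: Union compares 9, -1, -1, 3, 8 and picks N1; Management would get -4.
Management's induced payoffs are 7, 5, -4, so Management commits to Soft. Subgame-perfect outcome: (N3, Soft) with payoffs (10, 7).
Now find the simultaneous Nash equilibrium.
Union's best replies: Soft→N3; Firm→N1; Hard→N1.
Management's best replies: N1→Firm; N2→Firm; N3→Firm; N4→Soft; N5→Hard.
Only (N1, Firm) has each player best-responding; Nash payoffs (9, 5).
Sequential outcome (N3, Soft) differs from the Nash profile (N1, Firm).

no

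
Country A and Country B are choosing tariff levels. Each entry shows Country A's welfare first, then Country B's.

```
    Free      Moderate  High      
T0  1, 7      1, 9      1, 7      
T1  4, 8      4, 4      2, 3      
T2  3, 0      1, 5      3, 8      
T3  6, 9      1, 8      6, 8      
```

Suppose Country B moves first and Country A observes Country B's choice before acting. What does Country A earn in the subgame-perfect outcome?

6

Country A best-responds to each possible Country B move:
- Free → Country A plays T3 (best of 1, 4, 3, 6); Country B gets 9.
- Moderate → Country A plays T1 (best of 1, 4, 1, 1); Country B gets 4.
- High → Country A plays T3 (best of 1, 2, 3, 6); Country B gets 8.
Maximizing over 9, 4, 8, Country B chooses Free. Subgame-perfect outcome: (T3, Free) with payoffs (6, 9).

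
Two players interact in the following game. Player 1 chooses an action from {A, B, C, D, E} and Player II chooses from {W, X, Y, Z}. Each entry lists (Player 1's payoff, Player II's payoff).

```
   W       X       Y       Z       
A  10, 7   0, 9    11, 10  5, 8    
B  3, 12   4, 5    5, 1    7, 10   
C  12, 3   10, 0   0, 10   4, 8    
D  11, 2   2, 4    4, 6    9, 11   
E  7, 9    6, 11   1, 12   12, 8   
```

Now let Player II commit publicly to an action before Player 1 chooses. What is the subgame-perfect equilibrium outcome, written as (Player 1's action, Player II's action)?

Work backward from Player 1's decision.
- W: Player 1 compares 10, 3, 12, 11, 7 and picks C; Player II would get 3.
- X: Player 1 compares 0, 4, 10, 2, 6 and picks C; Player II would get 0.
- Y: Player 1 compares 11, 5, 0, 4, 1 and picks A; Player II would get 10.
- Z: Player 1 compares 5, 7, 4, 9, 12 and picks E; Player II would get 8.
Player II's induced payoffs are 3, 0, 10, 8, so Player II commits to Y. Subgame-perfect outcome: (A, Y) with payoffs (11, 10).

(A, Y)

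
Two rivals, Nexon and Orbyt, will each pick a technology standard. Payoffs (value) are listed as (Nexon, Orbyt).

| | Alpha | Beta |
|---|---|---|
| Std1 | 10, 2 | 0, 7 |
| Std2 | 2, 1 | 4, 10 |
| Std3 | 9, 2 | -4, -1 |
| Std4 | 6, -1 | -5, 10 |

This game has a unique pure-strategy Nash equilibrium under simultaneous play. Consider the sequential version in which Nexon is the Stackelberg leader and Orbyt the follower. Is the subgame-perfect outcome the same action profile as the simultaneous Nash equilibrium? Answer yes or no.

no

Orbyt best-responds to each possible Nexon move:
- Std1: BR = Beta, leader payoff 0.
- Std2: BR = Beta, leader payoff 4.
- Std3: BR = Alpha, leader payoff 9.
- Std4: BR = Beta, leader payoff -5.
Nexon's induced payoffs are 0, 4, 9, -5, so Nexon commits to Std3. Subgame-perfect outcome: (Std3, Alpha) with payoffs (9, 2).
For the simultaneous game, intersect best replies.
Nexon's best replies: Alpha→Std1; Beta→Std2.
Orbyt's best replies: Std1→Beta; Std2→Beta; Std3→Alpha; Std4→Beta.
Only (Std2, Beta) has each player best-responding; Nash payoffs (4, 10).
Sequential outcome (Std3, Alpha) differs from the Nash profile (Std2, Beta).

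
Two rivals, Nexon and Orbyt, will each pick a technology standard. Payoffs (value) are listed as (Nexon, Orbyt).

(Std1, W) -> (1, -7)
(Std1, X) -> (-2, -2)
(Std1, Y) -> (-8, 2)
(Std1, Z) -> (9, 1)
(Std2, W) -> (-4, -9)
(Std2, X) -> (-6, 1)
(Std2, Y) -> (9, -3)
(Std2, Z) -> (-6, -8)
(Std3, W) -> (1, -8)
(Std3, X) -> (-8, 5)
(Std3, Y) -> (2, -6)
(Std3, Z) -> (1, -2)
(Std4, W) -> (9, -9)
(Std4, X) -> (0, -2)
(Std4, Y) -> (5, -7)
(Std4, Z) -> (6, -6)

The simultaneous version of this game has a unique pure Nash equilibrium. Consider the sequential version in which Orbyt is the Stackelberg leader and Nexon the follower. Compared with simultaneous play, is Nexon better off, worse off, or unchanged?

Nexon best-responds to each possible Orbyt move:
- W: BR = Std4, leader payoff -9.
- X: BR = Std4, leader payoff -2.
- Y: BR = Std2, leader payoff -3.
- Z: BR = Std1, leader payoff 1.
Maximizing over -9, -2, -3, 1, Orbyt chooses Z. Subgame-perfect outcome: (Std1, Z) with payoffs (9, 1).
Under simultaneous play:
Nexon's best replies: W→Std4; X→Std4; Y→Std2; Z→Std1.
Orbyt's best replies: Std1→Y; Std2→X; Std3→X; Std4→X.
The unique mutual best reply is (Std4, X), giving (0, -2).
Nexon earns 9 sequentially versus 0 at the Nash outcome: better off.

better off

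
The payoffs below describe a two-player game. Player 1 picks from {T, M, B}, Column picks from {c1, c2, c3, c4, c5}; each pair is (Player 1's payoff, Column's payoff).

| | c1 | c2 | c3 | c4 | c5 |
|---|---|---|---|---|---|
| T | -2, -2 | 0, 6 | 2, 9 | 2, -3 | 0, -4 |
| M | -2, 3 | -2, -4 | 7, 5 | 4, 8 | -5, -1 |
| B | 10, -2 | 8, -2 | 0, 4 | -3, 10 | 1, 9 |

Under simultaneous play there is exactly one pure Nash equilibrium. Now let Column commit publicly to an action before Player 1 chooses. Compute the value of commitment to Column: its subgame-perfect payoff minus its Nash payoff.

Solve by backward induction (Column leads).
- c1 → Player 1 plays B (best of -2, -2, 10); Column gets -2.
- c2 → Player 1 plays B (best of 0, -2, 8); Column gets -2.
- c3 → Player 1 plays M (best of 2, 7, 0); Column gets 5.
- c4 → Player 1 plays M (best of 2, 4, -3); Column gets 8.
- c5 → Player 1 plays B (best of 0, -5, 1); Column gets 9.
Among -2, -2, 5, 8, 9, the best is 9 at c5. Subgame-perfect outcome: (B, c5) with payoffs (1, 9).
For the simultaneous game, intersect best replies.
Player 1's best replies: c1→B; c2→B; c3→M; c4→M; c5→B.
Column's best replies: T→c3; M→c4; B→c4.
The unique mutual best reply is (M, c4), giving (4, 8).
Column's commitment gain: 9 − 8 = 1.

1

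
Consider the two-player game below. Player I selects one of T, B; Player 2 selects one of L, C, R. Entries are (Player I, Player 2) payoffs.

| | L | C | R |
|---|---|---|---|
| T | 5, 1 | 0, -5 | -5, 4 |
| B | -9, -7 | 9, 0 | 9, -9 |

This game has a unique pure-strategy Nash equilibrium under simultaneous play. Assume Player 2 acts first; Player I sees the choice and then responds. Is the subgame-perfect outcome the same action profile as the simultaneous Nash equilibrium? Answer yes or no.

Work backward from Player I's decision.
- L: BR = T, leader payoff 1.
- C: BR = B, leader payoff 0.
- R: BR = B, leader payoff -9.
Player 2's induced payoffs are 1, 0, -9, so Player 2 commits to L. Subgame-perfect outcome: (T, L) with payoffs (5, 1).
Under simultaneous play:
Player I's best replies: L→T; C→B; R→B.
Player 2's best replies: T→R; B→C.
The unique mutual best reply is (B, C), giving (9, 0).
Sequential outcome (T, L) differs from the Nash profile (B, C).

no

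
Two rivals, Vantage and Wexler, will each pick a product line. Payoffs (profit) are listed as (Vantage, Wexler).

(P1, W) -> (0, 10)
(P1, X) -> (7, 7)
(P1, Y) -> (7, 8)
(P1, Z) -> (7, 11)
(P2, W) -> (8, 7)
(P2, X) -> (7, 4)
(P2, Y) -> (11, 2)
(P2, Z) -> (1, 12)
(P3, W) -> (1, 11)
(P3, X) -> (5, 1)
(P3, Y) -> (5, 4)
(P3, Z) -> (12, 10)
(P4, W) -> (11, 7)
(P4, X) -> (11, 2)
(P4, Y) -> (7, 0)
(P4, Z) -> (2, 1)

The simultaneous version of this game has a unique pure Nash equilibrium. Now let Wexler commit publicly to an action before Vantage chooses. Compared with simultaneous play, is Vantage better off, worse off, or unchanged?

Work backward from Vantage's decision.
- W: Vantage compares 0, 8, 1, 11 and picks P4; Wexler would get 7.
- X: Vantage compares 7, 7, 5, 11 and picks P4; Wexler would get 2.
- Y: Vantage compares 7, 11, 5, 7 and picks P2; Wexler would get 2.
- Z: Vantage compares 7, 1, 12, 2 and picks P3; Wexler would get 10.
Wexler's induced payoffs are 7, 2, 2, 10, so Wexler commits to Z. Subgame-perfect outcome: (P3, Z) with payoffs (12, 10).
For the simultaneous game, intersect best replies.
Vantage's best replies: W→P4; X→P4; Y→P2; Z→P3.
Wexler's best replies: P1→Z; P2→Z; P3→W; P4→W.
The unique mutual best reply is (P4, W), giving (11, 7).
Vantage earns 12 sequentially versus 11 at the Nash outcome: better off.

better off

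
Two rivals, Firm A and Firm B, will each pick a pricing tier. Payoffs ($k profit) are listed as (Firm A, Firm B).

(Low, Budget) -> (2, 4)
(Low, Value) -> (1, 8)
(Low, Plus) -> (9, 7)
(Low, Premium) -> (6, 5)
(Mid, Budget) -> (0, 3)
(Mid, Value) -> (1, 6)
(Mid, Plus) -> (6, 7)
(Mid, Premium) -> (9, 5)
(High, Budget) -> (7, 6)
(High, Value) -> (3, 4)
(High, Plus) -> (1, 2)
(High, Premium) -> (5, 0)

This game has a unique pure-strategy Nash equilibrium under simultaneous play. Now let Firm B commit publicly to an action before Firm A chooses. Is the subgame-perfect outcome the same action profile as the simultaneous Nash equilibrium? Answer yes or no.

Solve by backward induction (Firm B leads).
- Budget: Firm A compares 2, 0, 7 and picks High; Firm B would get 6.
- Value: Firm A compares 1, 1, 3 and picks High; Firm B would get 4.
- Plus: Firm A compares 9, 6, 1 and picks Low; Firm B would get 7.
- Premium: Firm A compares 6, 9, 5 and picks Mid; Firm B would get 5.
Maximizing over 6, 4, 7, 5, Firm B chooses Plus. Subgame-perfect outcome: (Low, Plus) with payoffs (9, 7).
For the simultaneous game, intersect best replies.
Firm A's best replies: Budget→High; Value→High; Plus→Low; Premium→Mid.
Firm B's best replies: Low→Value; Mid→Plus; High→Budget.
The unique mutual best reply is (High, Budget), giving (7, 6).
Sequential outcome (Low, Plus) differs from the Nash profile (High, Budget).

no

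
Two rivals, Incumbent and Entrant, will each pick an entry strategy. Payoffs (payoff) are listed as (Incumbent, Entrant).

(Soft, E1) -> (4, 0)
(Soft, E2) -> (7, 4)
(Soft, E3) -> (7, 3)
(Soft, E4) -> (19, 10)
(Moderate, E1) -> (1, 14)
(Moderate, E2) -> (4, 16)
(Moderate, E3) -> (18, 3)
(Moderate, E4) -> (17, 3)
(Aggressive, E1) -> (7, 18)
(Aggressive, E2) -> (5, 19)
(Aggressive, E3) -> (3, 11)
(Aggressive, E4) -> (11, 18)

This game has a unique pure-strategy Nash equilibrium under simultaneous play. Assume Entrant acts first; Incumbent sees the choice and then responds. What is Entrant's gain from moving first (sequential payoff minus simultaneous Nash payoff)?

8

Work backward from Incumbent's decision.
- E1: Incumbent compares 4, 1, 7 and picks Aggressive; Entrant would get 18.
- E2: Incumbent compares 7, 4, 5 and picks Soft; Entrant would get 4.
- E3: Incumbent compares 7, 18, 3 and picks Moderate; Entrant would get 3.
- E4: Incumbent compares 19, 17, 11 and picks Soft; Entrant would get 10.
Maximizing over 18, 4, 3, 10, Entrant chooses E1. Subgame-perfect outcome: (Aggressive, E1) with payoffs (7, 18).
Now find the simultaneous Nash equilibrium.
Incumbent's best replies: E1→Aggressive; E2→Soft; E3→Moderate; E4→Soft.
Entrant's best replies: Soft→E4; Moderate→E2; Aggressive→E2.
The unique mutual best reply is (Soft, E4), giving (19, 10).
Entrant's commitment gain: 18 − 10 = 8.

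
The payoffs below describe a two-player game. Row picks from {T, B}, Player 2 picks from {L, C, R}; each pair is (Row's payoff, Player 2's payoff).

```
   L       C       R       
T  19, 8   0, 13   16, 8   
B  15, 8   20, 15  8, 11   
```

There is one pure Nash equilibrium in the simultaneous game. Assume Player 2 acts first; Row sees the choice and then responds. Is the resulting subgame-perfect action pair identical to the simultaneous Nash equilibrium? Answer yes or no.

Backward induction with Player 2 moving first.
- L: Row compares 19, 15 and picks T; Player 2 would get 8.
- C: Row compares 0, 20 and picks B; Player 2 would get 15.
- R: Row compares 16, 8 and picks T; Player 2 would get 8.
Among 8, 15, 8, the best is 15 at C. Subgame-perfect outcome: (B, C) with payoffs (20, 15).
For the simultaneous game, intersect best replies.
Row's best replies: L→T; C→B; R→T.
Player 2's best replies: T→C; B→C.
The unique mutual best reply is (B, C), giving (20, 15).
Sequential outcome (B, C) coincides with the Nash profile (B, C).

yes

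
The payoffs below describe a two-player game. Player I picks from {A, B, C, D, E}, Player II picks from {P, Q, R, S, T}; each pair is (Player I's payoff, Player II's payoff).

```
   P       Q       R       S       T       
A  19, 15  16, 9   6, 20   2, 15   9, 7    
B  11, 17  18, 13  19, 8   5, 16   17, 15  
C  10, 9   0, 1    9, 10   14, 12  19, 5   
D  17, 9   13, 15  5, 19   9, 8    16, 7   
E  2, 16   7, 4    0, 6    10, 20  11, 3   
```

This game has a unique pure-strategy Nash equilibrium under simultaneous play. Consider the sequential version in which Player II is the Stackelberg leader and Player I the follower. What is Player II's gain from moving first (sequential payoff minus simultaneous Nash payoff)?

3

Work backward from Player I's decision.
- P: BR = A, leader payoff 15.
- Q: BR = B, leader payoff 13.
- R: BR = B, leader payoff 8.
- S: BR = C, leader payoff 12.
- T: BR = C, leader payoff 5.
Maximizing over 15, 13, 8, 12, 5, Player II chooses P. Subgame-perfect outcome: (A, P) with payoffs (19, 15).
For the simultaneous game, intersect best replies.
Player I's best replies: P→A; Q→B; R→B; S→C; T→C.
Player II's best replies: A→R; B→P; C→S; D→R; E→S.
Only (C, S) has each player best-responding; Nash payoffs (14, 12).
Player II's commitment gain: 15 − 12 = 3.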